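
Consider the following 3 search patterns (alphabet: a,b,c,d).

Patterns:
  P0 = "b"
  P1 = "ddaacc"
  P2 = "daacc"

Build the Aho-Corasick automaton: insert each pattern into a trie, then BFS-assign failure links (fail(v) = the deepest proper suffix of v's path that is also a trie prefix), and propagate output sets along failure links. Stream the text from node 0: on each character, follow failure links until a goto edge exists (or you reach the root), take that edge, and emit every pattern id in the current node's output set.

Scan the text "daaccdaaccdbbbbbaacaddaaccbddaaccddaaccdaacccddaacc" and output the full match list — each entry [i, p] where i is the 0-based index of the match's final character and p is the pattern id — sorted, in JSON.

Build:
Trie (insert patterns):
  n0 'ε': b→1 d→2
  n1 'b': ·  [P0 ends]
  n2 'd': a→8 d→3
  n3 'dd': a→4
  n4 'dda': a→5
  n5 'ddaa': c→6
  n6 'ddaac': c→7
  n7 'ddaacc': ·  [P1 ends]
  n8 'da': a→9
  n9 'daa': c→10
  n10 'daac': c→11
  n11 'daacc': ·  [P2 ends]

Failure links (BFS by depth):
  n1('b'): parent n0 fail=0; on 'b' 0 → fail=0;  out {0}∪∅={0}
  n2('d'): parent n0 fail=0; on 'd' 0 → fail=0;  out ∅∪∅=∅
  n3('dd'): parent n2 fail=0; on 'd' 0 → fail=2;  out ∅∪∅=∅
  n8('da'): parent n2 fail=0; on 'a' 0 → fail=0;  out ∅∪∅=∅
  n4('dda'): parent n3 fail=2; on 'a' 2 → fail=8;  out ∅∪∅=∅
  n9('daa'): parent n8 fail=0; on 'a' 0 → fail=0;  out ∅∪∅=∅
  n5('ddaa'): parent n4 fail=8; on 'a' 8 → fail=9;  out ∅∪∅=∅
  n10('daac'): parent n9 fail=0; on 'c' 0 → fail=0;  out ∅∪∅=∅
  n6('ddaac'): parent n5 fail=9; on 'c' 9 → fail=10;  out ∅∪∅=∅
  n11('daacc'): parent n10 fail=0; on 'c' 0 → fail=0;  out {2}∪∅={2}
  n7('ddaacc'): parent n6 fail=10; on 'c' 10 → fail=11;  out {1}∪{2}={1,2}

Text stream:
pos 0 'd': at 2
pos 1 'a': at 8
pos 2 'a': at 9
pos 3 'c': at 10
pos 4 'c': at 11  → match P2@[0:4]
pos 5 'd': at 2 (via fail)
pos 6 'a': at 8
pos 7 'a': at 9
pos 8 'c': at 10
pos 9 'c': at 11  → match P2@[5:9]
pos 10 'd': at 2 (via fail)
pos 11 'b': at 1 (via fail)  → match P0@[11:11]
pos 12 'b': at 1 (via fail)  → match P0@[12:12]
pos 13 'b': at 1 (via fail)  → match P0@[13:13]
pos 14 'b': at 1 (via fail)  → match P0@[14:14]
pos 15 'b': at 1 (via fail)  → match P0@[15:15]
pos 16 'a': at 0 (via fail)
pos 17 'a': at 0
pos 18 'c': at 0
pos 19 'a': at 0
pos 20 'd': at 2
pos 21 'd': at 3
pos 22 'a': at 4
pos 23 'a': at 5
pos 24 'c': at 6
pos 25 'c': at 7  → match P1@[20:25],P2@[21:25]
pos 26 'b': at 1 (via fail)  → match P0@[26:26]
pos 27 'd': at 2 (via fail)
pos 28 'd': at 3
pos 29 'a': at 4
pos 30 'a': at 5
pos 31 'c': at 6
pos 32 'c': at 7  → match P1@[27:32],P2@[28:32]
pos 33 'd': at 2 (via fail)
pos 34 'd': at 3
pos 35 'a': at 4
pos 36 'a': at 5
pos 37 'c': at 6
pos 38 'c': at 7  → match P1@[33:38],P2@[34:38]
pos 39 'd': at 2 (via fail)
pos 40 'a': at 8
pos 41 'a': at 9
pos 42 'c': at 10
pos 43 'c': at 11  → match P2@[39:43]
pos 44 'c': at 0 (via fail)
pos 45 'd': at 2
pos 46 'd': at 3
pos 47 'a': at 4
pos 48 'a': at 5
pos 49 'c': at 6
pos 50 'c': at 7  → match P1@[45:50],P2@[46:50]

Result: [[4,2],[9,2],[11,0],[12,0],[13,0],[14,0],[15,0],[25,1],[25,2],[26,0],[32,1],[32,2],[38,1],[38,2],[43,2],[50,1],[50,2]]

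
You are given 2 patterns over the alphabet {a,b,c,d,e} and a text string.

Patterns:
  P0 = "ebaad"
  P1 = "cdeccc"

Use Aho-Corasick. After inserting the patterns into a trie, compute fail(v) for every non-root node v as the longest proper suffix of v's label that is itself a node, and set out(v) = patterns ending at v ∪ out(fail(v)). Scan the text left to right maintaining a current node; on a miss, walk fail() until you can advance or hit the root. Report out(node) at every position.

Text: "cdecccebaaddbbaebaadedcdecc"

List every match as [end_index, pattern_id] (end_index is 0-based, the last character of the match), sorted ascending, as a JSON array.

Build:
Trie (insert patterns):
  0='ε' goto c→6 e→1
  1='e' goto b→2
  2='eb' goto a→3
  3='eba' goto a→4
  4='ebaa' goto d→5
  5='ebaad' goto ·  [P0 ends]
  6='c' goto d→7
  7='cd' goto e→8
  8='cde' goto c→9
  9='cdec' goto c→10
  10='cdecc' goto c→11
  11='cdeccc' goto ·  [P1 ends]

BFS fail/out derivation:
  fail(1) 'e': from fail(0)=0 chase 'e': 0 ⇒ 0;  out=∅∪out(0)=∅
  fail(6) 'c': from fail(0)=0 chase 'c': 0 ⇒ 0;  out=∅∪out(0)=∅
  fail(2) 'eb': from fail(1)=0 chase 'b': 0 ⇒ 0;  out=∅∪out(0)=∅
  fail(7) 'cd': from fail(6)=0 chase 'd': 0 ⇒ 0;  out=∅∪out(0)=∅
  fail(3) 'eba': from fail(2)=0 chase 'a': 0 ⇒ 0;  out=∅∪out(0)=∅
  fail(8) 'cde': from fail(7)=0 chase 'e': 0 ⇒ 1;  out=∅∪out(1)=∅
  fail(4) 'ebaa': from fail(3)=0 chase 'a': 0 ⇒ 0;  out=∅∪out(0)=∅
  fail(9) 'cdec': from fail(8)=1 chase 'c': 1→0 ⇒ 6;  out=∅∪out(6)=∅
  fail(5) 'ebaad': from fail(4)=0 chase 'd': 0 ⇒ 0;  out={0}∪out(0)={0}
  fail(10) 'cdecc': from fail(9)=6 chase 'c': 6→0 ⇒ 6;  out=∅∪out(6)=∅
  fail(11) 'cdeccc': from fail(10)=6 chase 'c': 6→0 ⇒ 6;  out={1}∪out(6)={1}

Text stream:
[0] read 'c'  n0⇒n6
[1] read 'd'  n6⇒n7
[2] read 'e'  n7⇒n8
[3] read 'c'  n8⇒n9
[4] read 'c'  n9⇒n10
[5] read 'c'  n10⇒n11  emit P1@[0:5]
[6] read 'e'  n11⇒n1 (fail-walked)
[7] read 'b'  n1⇒n2
[8] read 'a'  n2⇒n3
[9] read 'a'  n3⇒n4
[10] read 'd'  n4⇒n5  emit P0@[6:10]
[11] read 'd'  n5⇒n0 (fail-walked)
[12] read 'b'  n0⇒n0
[13] read 'b'  n0⇒n0
[14] read 'a'  n0⇒n0
[15] read 'e'  n0⇒n1
[16] read 'b'  n1⇒n2
[17] read 'a'  n2⇒n3
[18] read 'a'  n3⇒n4
[19] read 'd'  n4⇒n5  emit P0@[15:19]
[20] read 'e'  n5⇒n1 (fail-walked)
[21] read 'd'  n1⇒n0 (fail-walked)
[22] read 'c'  n0⇒n6
[23] read 'd'  n6⇒n7
[24] read 'e'  n7⇒n8
[25] read 'c'  n8⇒n9
[26] read 'c'  n9⇒n10

All matches (sorted): [[5,1],[10,0],[19,0]]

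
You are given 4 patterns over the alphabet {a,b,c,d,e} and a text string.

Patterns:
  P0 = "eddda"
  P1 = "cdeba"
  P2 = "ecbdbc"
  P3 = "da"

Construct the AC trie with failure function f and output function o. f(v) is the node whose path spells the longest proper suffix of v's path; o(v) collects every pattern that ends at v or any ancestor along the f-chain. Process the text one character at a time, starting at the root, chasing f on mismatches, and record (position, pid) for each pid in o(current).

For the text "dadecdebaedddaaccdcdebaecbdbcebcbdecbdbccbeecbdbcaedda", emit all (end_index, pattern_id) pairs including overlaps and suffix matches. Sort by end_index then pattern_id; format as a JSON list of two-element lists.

Build automaton:
Trie nodes:
  0='ε' goto c→6 d→16 e→1
  1='e' goto c→11 d→2
  2='ed' goto d→3
  3='edd' goto d→4
  4='eddd' goto a→5
  5='eddda' goto ·  [P0 ends]
  6='c' goto d→7
  7='cd' goto e→8
  8='cde' goto b→9
  9='cdeb' goto a→10
  10='cdeba' goto ·  [P1 ends]
  11='ec' goto b→12
  12='ecb' goto d→13
  13='ecbd' goto b→14
  14='ecbdb' goto c→15
  15='ecbdbc' goto ·  [P2 ends]
  16='d' goto a→17
  17='da' goto ·  [P3 ends]

Failure links (BFS by depth):
  n1('e'): parent n0 fail=0; on 'e' 0 → fail=0;  out ∅∪∅=∅
  n6('c'): parent n0 fail=0; on 'c' 0 → fail=0;  out ∅∪∅=∅
  n16('d'): parent n0 fail=0; on 'd' 0 → fail=0;  out ∅∪∅=∅
  n2('ed'): parent n1 fail=0; on 'd' 0 → fail=16;  out ∅∪∅=∅
  n7('cd'): parent n6 fail=0; on 'd' 0 → fail=16;  out ∅∪∅=∅
  n11('ec'): parent n1 fail=0; on 'c' 0 → fail=6;  out ∅∪∅=∅
  n17('da'): parent n16 fail=0; on 'a' 0 → fail=0;  out {3}∪∅={3}
  n3('edd'): parent n2 fail=16; on 'd' 16→0 → fail=16;  out ∅∪∅=∅
  n8('cde'): parent n7 fail=16; on 'e' 16→0 → fail=1;  out ∅∪∅=∅
  n12('ecb'): parent n11 fail=6; on 'b' 6→0 → fail=0;  out ∅∪∅=∅
  n4('eddd'): parent n3 fail=16; on 'd' 16→0 → fail=16;  out ∅∪∅=∅
  n9('cdeb'): parent n8 fail=1; on 'b' 1→0 → fail=0;  out ∅∪∅=∅
  n13('ecbd'): parent n12 fail=0; on 'd' 0 → fail=16;  out ∅∪∅=∅
  n5('eddda'): parent n4 fail=16; on 'a' 16 → fail=17;  out {0}∪{3}={0,3}
  n10('cdeba'): parent n9 fail=0; on 'a' 0 → fail=0;  out {1}∪∅={1}
  n14('ecbdb'): parent n13 fail=16; on 'b' 16→0 → fail=0;  out ∅∪∅=∅
  n15('ecbdbc'): parent n14 fail=0; on 'c' 0 → fail=6;  out {2}∪∅={2}

Text stream:
i=0 'd': node 0→16
i=1 'a': node 16→17  ** P3@[0:1]
i=2 'd': node 17→16 (via fail)
i=3 'e': node 16→1 (via fail)
i=4 'c': node 1→11
i=5 'd': node 11→7 (via fail)
i=6 'e': node 7→8
i=7 'b': node 8→9
i=8 'a': node 9→10  ** P1@[4:8]
i=9 'e': node 10→1 (via fail)
i=10 'd': node 1→2
i=11 'd': node 2→3
i=12 'd': node 3→4
i=13 'a': node 4→5  ** P0@[9:13],P3@[12:13]
i=14 'a': node 5→0 (via fail)
i=15 'c': node 0→6
i=16 'c': node 6→6 (via fail)
i=17 'd': node 6→7
i=18 'c': node 7→6 (via fail)
i=19 'd': node 6→7
i=20 'e': node 7→8
i=21 'b': node 8→9
i=22 'a': node 9→10  ** P1@[18:22]
i=23 'e': node 10→1 (via fail)
i=24 'c': node 1→11
i=25 'b': node 11→12
i=26 'd': node 12→13
i=27 'b': node 13→14
i=28 'c': node 14→15  ** P2@[23:28]
i=29 'e': node 15→1 (via fail)
i=30 'b': node 1→0 (via fail)
i=31 'c': node 0→6
i=32 'b': node 6→0 (via fail)
i=33 'd': node 0→16
i=34 'e': node 16→1 (via fail)
i=35 'c': node 1→11
i=36 'b': node 11→12
i=37 'd': node 12→13
i=38 'b': node 13→14
i=39 'c': node 14→15  ** P2@[34:39]
i=40 'c': node 15→6 (via fail)
i=41 'b': node 6→0 (via fail)
i=42 'e': node 0→1
i=43 'e': node 1→1 (via fail)
i=44 'c': node 1→11
i=45 'b': node 11→12
i=46 'd': node 12→13
i=47 'b': node 13→14
i=48 'c': node 14→15  ** P2@[43:48]
i=49 'a': node 15→0 (via fail)
i=50 'e': node 0→1
i=51 'd': node 1→2
i=52 'd': node 2→3
i=53 'a': node 3→17 (via fail)  ** P3@[52:53]

All matches (sorted): [[1,3],[8,1],[13,0],[13,3],[22,1],[28,2],[39,2],[48,2],[53,3]]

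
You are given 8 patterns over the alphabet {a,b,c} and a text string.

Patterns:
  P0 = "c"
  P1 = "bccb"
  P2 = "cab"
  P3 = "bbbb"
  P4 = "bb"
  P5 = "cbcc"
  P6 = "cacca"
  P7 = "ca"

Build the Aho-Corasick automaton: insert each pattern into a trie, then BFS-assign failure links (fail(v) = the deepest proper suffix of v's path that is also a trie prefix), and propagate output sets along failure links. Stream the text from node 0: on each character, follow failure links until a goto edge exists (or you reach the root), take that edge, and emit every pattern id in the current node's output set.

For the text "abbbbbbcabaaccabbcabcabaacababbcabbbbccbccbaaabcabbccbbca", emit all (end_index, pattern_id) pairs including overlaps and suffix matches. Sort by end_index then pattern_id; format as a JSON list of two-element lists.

Construct AC machine:
Trie (insert patterns):
  n0 'ε': b→2 c→1
  n1 'c': a→6 b→11  [P0 ends]
  n2 'b': b→8 c→3
  n3 'bc': c→4
  n4 'bcc': b→5
  n5 'bccb': ·  [P1 ends]
  n6 'ca': b→7 c→14  [P7 ends]
  n7 'cab': ·  [P2 ends]
  n8 'bb': b→9  [P4 ends]
  n9 'bbb': b→10
  n10 'bbbb': ·  [P3 ends]
  n11 'cb': c→12
  n12 'cbc': c→13
  n13 'cbcc': ·  [P5 ends]
  n14 'cac': c→15
  n15 'cacc': a→16
  n16 'cacca': ·  [P6 ends]

Failure links (BFS by depth):
  fail(1) 'c': from fail(0)=0 chase 'c': 0 ⇒ 0;  out={0}∪out(0)={0}
  fail(2) 'b': from fail(0)=0 chase 'b': 0 ⇒ 0;  out=∅∪out(0)=∅
  fail(3) 'bc': from fail(2)=0 chase 'c': 0 ⇒ 1;  out=∅∪out(1)={0}
  fail(6) 'ca': from fail(1)=0 chase 'a': 0 ⇒ 0;  out={7}∪out(0)={7}
  fail(8) 'bb': from fail(2)=0 chase 'b': 0 ⇒ 2;  out={4}∪out(2)={4}
  fail(11) 'cb': from fail(1)=0 chase 'b': 0 ⇒ 2;  out=∅∪out(2)=∅
  fail(4) 'bcc': from fail(3)=1 chase 'c': 1→0 ⇒ 1;  out=∅∪out(1)={0}
  fail(7) 'cab': from fail(6)=0 chase 'b': 0 ⇒ 2;  out={2}∪out(2)={2}
  fail(9) 'bbb': from fail(8)=2 chase 'b': 2 ⇒ 8;  out=∅∪out(8)={4}
  fail(12) 'cbc': from fail(11)=2 chase 'c': 2 ⇒ 3;  out=∅∪out(3)={0}
  fail(14) 'cac': from fail(6)=0 chase 'c': 0 ⇒ 1;  out=∅∪out(1)={0}
  fail(5) 'bccb': from fail(4)=1 chase 'b': 1 ⇒ 11;  out={1}∪out(11)={1}
  fail(10) 'bbbb': from fail(9)=8 chase 'b': 8 ⇒ 9;  out={3}∪out(9)={3,4}
  fail(13) 'cbcc': from fail(12)=3 chase 'c': 3 ⇒ 4;  out={5}∪out(4)={0,5}
  fail(15) 'cacc': from fail(14)=1 chase 'c': 1→0 ⇒ 1;  out=∅∪out(1)={0}
  fail(16) 'cacca': from fail(15)=1 chase 'a': 1 ⇒ 6;  out={6}∪out(6)={6,7}

Run:
i=0 'a': node 0→0
i=1 'b': node 0→2
i=2 'b': node 2→8  ** P4@[1:2]
i=3 'b': node 8→9  ** P4@[2:3]
i=4 'b': node 9→10  ** P3@[1:4],P4@[3:4]
i=5 'b': node 10→10 ·f  ** P3@[2:5],P4@[4:5]
i=6 'b': node 10→10 ·f  ** P3@[3:6],P4@[5:6]
i=7 'c': node 10→3 ·f  ** P0@[7:7]
i=8 'a': node 3→6 ·f  ** P7@[7:8]
i=9 'b': node 6→7  ** P2@[7:9]
i=10 'a': node 7→0 ·f
i=11 'a': node 0→0
i=12 'c': node 0→1  ** P0@[12:12]
i=13 'c': node 1→1 ·f  ** P0@[13:13]
i=14 'a': node 1→6  ** P7@[13:14]
i=15 'b': node 6→7  ** P2@[13:15]
i=16 'b': node 7→8 ·f  ** P4@[15:16]
i=17 'c': node 8→3 ·f  ** P0@[17:17]
i=18 'a': node 3→6 ·f  ** P7@[17:18]
i=19 'b': node 6→7  ** P2@[17:19]
i=20 'c': node 7→3 ·f  ** P0@[20:20]
i=21 'a': node 3→6 ·f  ** P7@[20:21]
i=22 'b': node 6→7  ** P2@[20:22]
i=23 'a': node 7→0 ·f
i=24 'a': node 0→0
i=25 'c': node 0→1  ** P0@[25:25]
i=26 'a': node 1→6  ** P7@[25:26]
i=27 'b': node 6→7  ** P2@[25:27]
i=28 'a': node 7→0 ·f
i=29 'b': node 0→2
i=30 'b': node 2→8  ** P4@[29:30]
i=31 'c': node 8→3 ·f  ** P0@[31:31]
i=32 'a': node 3→6 ·f  ** P7@[31:32]
i=33 'b': node 6→7  ** P2@[31:33]
i=34 'b': node 7→8 ·f  ** P4@[33:34]
i=35 'b': node 8→9  ** P4@[34:35]
i=36 'b': node 9→10  ** P3@[33:36],P4@[35:36]
i=37 'c': node 10→3 ·f  ** P0@[37:37]
i=38 'c': node 3→4  ** P0@[38:38]
i=39 'b': node 4→5  ** P1@[36:39]
i=40 'c': node 5→12 ·f  ** P0@[40:40]
i=41 'c': node 12→13  ** P0@[41:41],P5@[38:41]
i=42 'b': node 13→5 ·f  ** P1@[39:42]
i=43 'a': node 5→0 ·f
i=44 'a': node 0→0
i=45 'a': node 0→0
i=46 'b': node 0→2
i=47 'c': node 2→3  ** P0@[47:47]
i=48 'a': node 3→6 ·f  ** P7@[47:48]
i=49 'b': node 6→7  ** P2@[47:49]
i=50 'b': node 7→8 ·f  ** P4@[49:50]
i=51 'c': node 8→3 ·f  ** P0@[51:51]
i=52 'c': node 3→4  ** P0@[52:52]
i=53 'b': node 4→5  ** P1@[50:53]
i=54 'b': node 5→8 ·f  ** P4@[53:54]
i=55 'c': node 8→3 ·f  ** P0@[55:55]
i=56 'a': node 3→6 ·f  ** P7@[55:56]

All matches (sorted): [[2,4],[3,4],[4,3],[4,4],[5,3],[5,4],[6,3],[6,4],[7,0],[8,7],[9,2],[12,0],[13,0],[14,7],[15,2],[16,4],[17,0],[18,7],[19,2],[20,0],[21,7],[22,2],[25,0],[26,7],[27,2],[30,4],[31,0],[32,7],[33,2],[34,4],[35,4],[36,3],[36,4],[37,0],[38,0],[39,1],[40,0],[41,0],[41,5],[42,1],[47,0],[48,7],[49,2],[50,4],[51,0],[52,0],[53,1],[54,4],[55,0],[56,7]]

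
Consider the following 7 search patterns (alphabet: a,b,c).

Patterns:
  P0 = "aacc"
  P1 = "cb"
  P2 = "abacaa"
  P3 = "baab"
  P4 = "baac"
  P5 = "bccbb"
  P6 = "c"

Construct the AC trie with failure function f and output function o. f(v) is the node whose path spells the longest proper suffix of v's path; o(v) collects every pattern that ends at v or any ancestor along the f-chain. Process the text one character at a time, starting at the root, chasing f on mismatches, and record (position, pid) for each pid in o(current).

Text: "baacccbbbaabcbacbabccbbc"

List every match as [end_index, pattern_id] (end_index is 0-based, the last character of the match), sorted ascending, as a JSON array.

Build automaton:
Trie (insert patterns):
  n0 'ε': a→1 b→12 c→5
  n1 'a': a→2 b→7
  n2 'aa': c→3
  n3 'aac': c→4
  n4 'aacc': ·  [P0 ends]
  n5 'c': b→6  [P6 ends]
  n6 'cb': ·  [P1 ends]
  n7 'ab': a→8
  n8 'aba': c→9
  n9 'abac': a→10
  n10 'abaca': a→11
  n11 'abacaa': ·  [P2 ends]
  n12 'b': a→13 c→17
  n13 'ba': a→14
  n14 'baa': b→15 c→16
  n15 'baab': ·  [P3 ends]
  n16 'baac': ·  [P4 ends]
  n17 'bc': c→18
  n18 'bcc': b→19
  n19 'bccb': b→20
  n20 'bccbb': ·  [P5 ends]

BFS fail/out derivation:
  fail(1) 'a': from fail(0)=0 chase 'a': 0 ⇒ 0;  out=∅∪out(0)=∅
  fail(5) 'c': from fail(0)=0 chase 'c': 0 ⇒ 0;  out={6}∪out(0)={6}
  fail(12) 'b': from fail(0)=0 chase 'b': 0 ⇒ 0;  out=∅∪out(0)=∅
  fail(2) 'aa': from fail(1)=0 chase 'a': 0 ⇒ 1;  out=∅∪out(1)=∅
  fail(6) 'cb': from fail(5)=0 chase 'b': 0 ⇒ 12;  out={1}∪out(12)={1}
  fail(7) 'ab': from fail(1)=0 chase 'b': 0 ⇒ 12;  out=∅∪out(12)=∅
  fail(13) 'ba': from fail(12)=0 chase 'a': 0 ⇒ 1;  out=∅∪out(1)=∅
  fail(17) 'bc': from fail(12)=0 chase 'c': 0 ⇒ 5;  out=∅∪out(5)={6}
  fail(3) 'aac': from fail(2)=1 chase 'c': 1→0 ⇒ 5;  out=∅∪out(5)={6}
  fail(8) 'aba': from fail(7)=12 chase 'a': 12 ⇒ 13;  out=∅∪out(13)=∅
  fail(14) 'baa': from fail(13)=1 chase 'a': 1 ⇒ 2;  out=∅∪out(2)=∅
  fail(18) 'bcc': from fail(17)=5 chase 'c': 5→0 ⇒ 5;  out=∅∪out(5)={6}
  fail(4) 'aacc': from fail(3)=5 chase 'c': 5→0 ⇒ 5;  out={0}∪out(5)={0,6}
  fail(9) 'abac': from fail(8)=13 chase 'c': 13→1→0 ⇒ 5;  out=∅∪out(5)={6}
  fail(15) 'baab': from fail(14)=2 chase 'b': 2→1 ⇒ 7;  out={3}∪out(7)={3}
  fail(16) 'baac': from fail(14)=2 chase 'c': 2 ⇒ 3;  out={4}∪out(3)={4,6}
  fail(19) 'bccb': from fail(18)=5 chase 'b': 5 ⇒ 6;  out=∅∪out(6)={1}
  fail(10) 'abaca': from fail(9)=5 chase 'a': 5→0 ⇒ 1;  out=∅∪out(1)=∅
  fail(20) 'bccbb': from fail(19)=6 chase 'b': 6→12→0 ⇒ 12;  out={5}∪out(12)={5}
  fail(11) 'abacaa': from fail(10)=1 chase 'a': 1 ⇒ 2;  out={2}∪out(2)={2}

Text stream:
pos 0 'b': at 12
pos 1 'a': at 13
pos 2 'a': at 14
pos 3 'c': at 16  → match P4@[0:3],P6@[3:3]
pos 4 'c': at 4 (via fail)  → match P0@[1:4],P6@[4:4]
pos 5 'c': at 5 (via fail)  → match P6@[5:5]
pos 6 'b': at 6  → match P1@[5:6]
pos 7 'b': at 12 (via fail)
pos 8 'b': at 12 (via fail)
pos 9 'a': at 13
pos 10 'a': at 14
pos 11 'b': at 15  → match P3@[8:11]
pos 12 'c': at 17 (via fail)  → match P6@[12:12]
pos 13 'b': at 6 (via fail)  → match P1@[12:13]
pos 14 'a': at 13 (via fail)
pos 15 'c': at 5 (via fail)  → match P6@[15:15]
pos 16 'b': at 6  → match P1@[15:16]
pos 17 'a': at 13 (via fail)
pos 18 'b': at 7 (via fail)
pos 19 'c': at 17 (via fail)  → match P6@[19:19]
pos 20 'c': at 18  → match P6@[20:20]
pos 21 'b': at 19  → match P1@[20:21]
pos 22 'b': at 20  → match P5@[18:22]
pos 23 'c': at 17 (via fail)  → match P6@[23:23]

Result: [[3,4],[3,6],[4,0],[4,6],[5,6],[6,1],[11,3],[12,6],[13,1],[15,6],[16,1],[19,6],[20,6],[21,1],[22,5],[23,6]]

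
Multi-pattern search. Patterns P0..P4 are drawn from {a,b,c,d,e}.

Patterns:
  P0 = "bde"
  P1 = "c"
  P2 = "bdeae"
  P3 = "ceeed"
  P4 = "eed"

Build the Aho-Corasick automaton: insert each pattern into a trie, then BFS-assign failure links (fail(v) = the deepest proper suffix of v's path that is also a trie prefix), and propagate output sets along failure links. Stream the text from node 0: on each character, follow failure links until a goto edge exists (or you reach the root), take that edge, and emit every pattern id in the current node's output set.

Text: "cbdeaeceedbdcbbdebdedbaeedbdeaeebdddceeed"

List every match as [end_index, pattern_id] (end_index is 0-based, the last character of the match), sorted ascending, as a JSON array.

Build automaton:
Trie (insert patterns):
  0='ε' goto b→1 c→4 e→11
  1='b' goto d→2
  2='bd' goto e→3
  3='bde' goto a→5  ←P0
  4='c' goto e→7  ←P1
  5='bdea' goto e→6
  6='bdeae' goto ·  ←P2
  7='ce' goto e→8
  8='cee' goto e→9
  9='ceee' goto d→10
  10='ceeed' goto ·  ←P3
  11='e' goto e→12
  12='ee' goto d→13
  13='eed' goto ·  ←P4

BFS fail/out derivation:
  fail(1) 'b': from fail(0)=0 chase 'b': 0 ⇒ 0;  out=∅∪out(0)=∅
  fail(4) 'c': from fail(0)=0 chase 'c': 0 ⇒ 0;  out={1}∪out(0)={1}
  fail(11) 'e': from fail(0)=0 chase 'e': 0 ⇒ 0;  out=∅∪out(0)=∅
  fail(2) 'bd': from fail(1)=0 chase 'd': 0 ⇒ 0;  out=∅∪out(0)=∅
  fail(7) 'ce': from fail(4)=0 chase 'e': 0 ⇒ 11;  out=∅∪out(11)=∅
  fail(12) 'ee': from fail(11)=0 chase 'e': 0 ⇒ 11;  out=∅∪out(11)=∅
  fail(3) 'bde': from fail(2)=0 chase 'e': 0 ⇒ 11;  out={0}∪out(11)={0}
  fail(8) 'cee': from fail(7)=11 chase 'e': 11 ⇒ 12;  out=∅∪out(12)=∅
  fail(13) 'eed': from fail(12)=11 chase 'd': 11→0 ⇒ 0;  out={4}∪out(0)={4}
  fail(5) 'bdea': from fail(3)=11 chase 'a': 11→0 ⇒ 0;  out=∅∪out(0)=∅
  fail(9) 'ceee': from fail(8)=12 chase 'e': 12→11 ⇒ 12;  out=∅∪out(12)=∅
  fail(6) 'bdeae': from fail(5)=0 chase 'e': 0 ⇒ 11;  out={2}∪out(11)={2}
  fail(10) 'ceeed': from fail(9)=12 chase 'd': 12 ⇒ 13;  out={3}∪out(13)={3,4}

Text stream:
[0] read 'c'  n0⇒n4  → match P1@[0:0]
[1] read 'b'  n4⇒n1 (fail-walked)
[2] read 'd'  n1⇒n2
[3] read 'e'  n2⇒n3  → match P0@[1:3]
[4] read 'a'  n3⇒n5
[5] read 'e'  n5⇒n6  → match P2@[1:5]
[6] read 'c'  n6⇒n4 (fail-walked)  → match P1@[6:6]
[7] read 'e'  n4⇒n7
[8] read 'e'  n7⇒n8
[9] read 'd'  n8⇒n13 (fail-walked)  → match P4@[7:9]
[10] read 'b'  n13⇒n1 (fail-walked)
[11] read 'd'  n1⇒n2
[12] read 'c'  n2⇒n4 (fail-walked)  → match P1@[12:12]
[13] read 'b'  n4⇒n1 (fail-walked)
[14] read 'b'  n1⇒n1 (fail-walked)
[15] read 'd'  n1⇒n2
[16] read 'e'  n2⇒n3  → match P0@[14:16]
[17] read 'b'  n3⇒n1 (fail-walked)
[18] read 'd'  n1⇒n2
[19] read 'e'  n2⇒n3  → match P0@[17:19]
[20] read 'd'  n3⇒n0 (fail-walked)
[21] read 'b'  n0⇒n1
[22] read 'a'  n1⇒n0 (fail-walked)
[23] read 'e'  n0⇒n11
[24] read 'e'  n11⇒n12
[25] read 'd'  n12⇒n13  → match P4@[23:25]
[26] read 'b'  n13⇒n1 (fail-walked)
[27] read 'd'  n1⇒n2
[28] read 'e'  n2⇒n3  → match P0@[26:28]
[29] read 'a'  n3⇒n5
[30] read 'e'  n5⇒n6  → match P2@[26:30]
[31] read 'e'  n6⇒n12 (fail-walked)
[32] read 'b'  n12⇒n1 (fail-walked)
[33] read 'd'  n1⇒n2
[34] read 'd'  n2⇒n0 (fail-walked)
[35] read 'd'  n0⇒n0
[36] read 'c'  n0⇒n4  → match P1@[36:36]
[37] read 'e'  n4⇒n7
[38] read 'e'  n7⇒n8
[39] read 'e'  n8⇒n9
[40] read 'd'  n9⇒n10  → match P3@[36:40],P4@[38:40]

All matches (sorted): [[0,1],[3,0],[5,2],[6,1],[9,4],[12,1],[16,0],[19,0],[25,4],[28,0],[30,2],[36,1],[40,3],[40,4]]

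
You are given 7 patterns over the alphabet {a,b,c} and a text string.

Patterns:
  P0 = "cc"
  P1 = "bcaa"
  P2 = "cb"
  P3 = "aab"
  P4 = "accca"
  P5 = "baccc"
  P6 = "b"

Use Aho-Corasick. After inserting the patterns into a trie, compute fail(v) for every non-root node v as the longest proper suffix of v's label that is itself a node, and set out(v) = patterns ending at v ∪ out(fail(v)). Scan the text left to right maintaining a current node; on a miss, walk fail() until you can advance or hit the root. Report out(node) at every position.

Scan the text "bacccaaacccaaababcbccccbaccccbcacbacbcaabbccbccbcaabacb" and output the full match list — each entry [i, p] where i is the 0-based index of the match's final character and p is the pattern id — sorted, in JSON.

Build:
Trie (insert patterns):
  0='ε' goto a→8 b→3 c→1
  1='c' goto b→7 c→2
  2='cc' goto ·  ←P0
  3='b' goto a→15 c→4  ←P6
  4='bc' goto a→5
  5='bca' goto a→6
  6='bcaa' goto ·  ←P1
  7='cb' goto ·  ←P2
  8='a' goto a→9 c→11
  9='aa' goto b→10
  10='aab' goto ·  ←P3
  11='ac' goto c→12
  12='acc' goto c→13
  13='accc' goto a→14
  14='accca' goto ·  ←P4
  15='ba' goto c→16
  16='bac' goto c→17
  17='bacc' goto c→18
  18='baccc' goto ·  ←P5

BFS fail/out derivation:
  n1('c'): parent n0 fail=0; on 'c' 0 → fail=0;  out ∅∪∅=∅
  n3('b'): parent n0 fail=0; on 'b' 0 → fail=0;  out {6}∪∅={6}
  n8('a'): parent n0 fail=0; on 'a' 0 → fail=0;  out ∅∪∅=∅
  n2('cc'): parent n1 fail=0; on 'c' 0 → fail=1;  out {0}∪∅={0}
  n4('bc'): parent n3 fail=0; on 'c' 0 → fail=1;  out ∅∪∅=∅
  n7('cb'): parent n1 fail=0; on 'b' 0 → fail=3;  out {2}∪{6}={2,6}
  n9('aa'): parent n8 fail=0; on 'a' 0 → fail=8;  out ∅∪∅=∅
  n11('ac'): parent n8 fail=0; on 'c' 0 → fail=1;  out ∅∪∅=∅
  n15('ba'): parent n3 fail=0; on 'a' 0 → fail=8;  out ∅∪∅=∅
  n5('bca'): parent n4 fail=1; on 'a' 1→0 → fail=8;  out ∅∪∅=∅
  n10('aab'): parent n9 fail=8; on 'b' 8→0 → fail=3;  out {3}∪{6}={3,6}
  n12('acc'): parent n11 fail=1; on 'c' 1 → fail=2;  out ∅∪{0}={0}
  n16('bac'): parent n15 fail=8; on 'c' 8 → fail=11;  out ∅∪∅=∅
  n6('bcaa'): parent n5 fail=8; on 'a' 8 → fail=9;  out {1}∪∅={1}
  n13('accc'): parent n12 fail=2; on 'c' 2→1 → fail=2;  out ∅∪{0}={0}
  n17('bacc'): parent n16 fail=11; on 'c' 11 → fail=12;  out ∅∪{0}={0}
  n14('accca'): parent n13 fail=2; on 'a' 2→1→0 → fail=8;  out {4}∪∅={4}
  n18('baccc'): parent n17 fail=12; on 'c' 12 → fail=13;  out {5}∪{0}={0,5}

Text stream:
i=0 'b': node 0→3  → match P6@[0:0]
i=1 'a': node 3→15
i=2 'c': node 15→16
i=3 'c': node 16→17  → match P0@[2:3]
i=4 'c': node 17→18  → match P0@[3:4],P5@[0:4]
i=5 'a': node 18→14 (fail-walked)  → match P4@[1:5]
i=6 'a': node 14→9 (fail-walked)
i=7 'a': node 9→9 (fail-walked)
i=8 'c': node 9→11 (fail-walked)
i=9 'c': node 11→12  → match P0@[8:9]
i=10 'c': node 12→13  → match P0@[9:10]
i=11 'a': node 13→14  → match P4@[7:11]
i=12 'a': node 14→9 (fail-walked)
i=13 'a': node 9→9 (fail-walked)
i=14 'b': node 9→10  → match P3@[12:14],P6@[14:14]
i=15 'a': node 10→15 (fail-walked)
i=16 'b': node 15→3 (fail-walked)  → match P6@[16:16]
i=17 'c': node 3→4
i=18 'b': node 4→7 (fail-walked)  → match P2@[17:18],P6@[18:18]
i=19 'c': node 7→4 (fail-walked)
i=20 'c': node 4→2 (fail-walked)  → match P0@[19:20]
i=21 'c': node 2→2 (fail-walked)  → match P0@[20:21]
i=22 'c': node 2→2 (fail-walked)  → match P0@[21:22]
i=23 'b': node 2→7 (fail-walked)  → match P2@[22:23],P6@[23:23]
i=24 'a': node 7→15 (fail-walked)
i=25 'c': node 15→16
i=26 'c': node 16→17  → match P0@[25:26]
i=27 'c': node 17→18  → match P0@[26:27],P5@[23:27]
i=28 'c': node 18→2 (fail-walked)  → match P0@[27:28]
i=29 'b': node 2→7 (fail-walked)  → match P2@[28:29],P6@[29:29]
i=30 'c': node 7→4 (fail-walked)
i=31 'a': node 4→5
i=32 'c': node 5→11 (fail-walked)
i=33 'b': node 11→7 (fail-walked)  → match P2@[32:33],P6@[33:33]
i=34 'a': node 7→15 (fail-walked)
i=35 'c': node 15→16
i=36 'b': node 16→7 (fail-walked)  → match P2@[35:36],P6@[36:36]
i=37 'c': node 7→4 (fail-walked)
i=38 'a': node 4→5
i=39 'a': node 5→6  → match P1@[36:39]
i=40 'b': node 6→10 (fail-walked)  → match P3@[38:40],P6@[40:40]
i=41 'b': node 10→3 (fail-walked)  → match P6@[41:41]
i=42 'c': node 3→4
i=43 'c': node 4→2 (fail-walked)  → match P0@[42:43]
i=44 'b': node 2→7 (fail-walked)  → match P2@[43:44],P6@[44:44]
i=45 'c': node 7→4 (fail-walked)
i=46 'c': node 4→2 (fail-walked)  → match P0@[45:46]
i=47 'b': node 2→7 (fail-walked)  → match P2@[46:47],P6@[47:47]
i=48 'c': node 7→4 (fail-walked)
i=49 'a': node 4→5
i=50 'a': node 5→6  → match P1@[47:50]
i=51 'b': node 6→10 (fail-walked)  → match P3@[49:51],P6@[51:51]
i=52 'a': node 10→15 (fail-walked)
i=53 'c': node 15→16
i=54 'b': node 16→7 (fail-walked)  → match P2@[53:54],P6@[54:54]

All matches (sorted): [[0,6],[3,0],[4,0],[4,5],[5,4],[9,0],[10,0],[11,4],[14,3],[14,6],[16,6],[18,2],[18,6],[20,0],[21,0],[22,0],[23,2],[23,6],[26,0],[27,0],[27,5],[28,0],[29,2],[29,6],[33,2],[33,6],[36,2],[36,6],[39,1],[40,3],[40,6],[41,6],[43,0],[44,2],[44,6],[46,0],[47,2],[47,6],[50,1],[51,3],[51,6],[54,2],[54,6]]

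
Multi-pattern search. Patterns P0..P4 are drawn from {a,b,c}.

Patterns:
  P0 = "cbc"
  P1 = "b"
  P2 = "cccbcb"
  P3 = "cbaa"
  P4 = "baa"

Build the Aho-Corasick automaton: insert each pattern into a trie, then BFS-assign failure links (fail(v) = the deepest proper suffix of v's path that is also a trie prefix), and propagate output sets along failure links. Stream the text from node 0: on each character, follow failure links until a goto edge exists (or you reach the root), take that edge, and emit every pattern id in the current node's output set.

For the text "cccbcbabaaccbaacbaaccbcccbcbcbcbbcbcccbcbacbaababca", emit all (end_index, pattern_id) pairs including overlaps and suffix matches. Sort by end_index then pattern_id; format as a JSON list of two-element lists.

Build:
Trie (insert patterns):
  0='ε' goto b→4 c→1
  1='c' goto b→2 c→5
  2='cb' goto a→10 c→3
  3='cbc' goto ·  ←P0
  4='b' goto a→12  ←P1
  5='cc' goto c→6
  6='ccc' goto b→7
  7='cccb' goto c→8
  8='cccbc' goto b→9
  9='cccbcb' goto ·  ←P2
  10='cba' goto a→11
  11='cbaa' goto ·  ←P3
  12='ba' goto a→13
  13='baa' goto ·  ←P4

BFS fail/out derivation:
  n1('c'): parent n0 fail=0; on 'c' 0 → fail=0;  out ∅∪∅=∅
  n4('b'): parent n0 fail=0; on 'b' 0 → fail=0;  out {1}∪∅={1}
  n2('cb'): parent n1 fail=0; on 'b' 0 → fail=4;  out ∅∪{1}={1}
  n5('cc'): parent n1 fail=0; on 'c' 0 → fail=1;  out ∅∪∅=∅
  n12('ba'): parent n4 fail=0; on 'a' 0 → fail=0;  out ∅∪∅=∅
  n3('cbc'): parent n2 fail=4; on 'c' 4→0 → fail=1;  out {0}∪∅={0}
  n6('ccc'): parent n5 fail=1; on 'c' 1 → fail=5;  out ∅∪∅=∅
  n10('cba'): parent n2 fail=4; on 'a' 4 → fail=12;  out ∅∪∅=∅
  n13('baa'): parent n12 fail=0; on 'a' 0 → fail=0;  out {4}∪∅={4}
  n7('cccb'): parent n6 fail=5; on 'b' 5→1 → fail=2;  out ∅∪{1}={1}
  n11('cbaa'): parent n10 fail=12; on 'a' 12 → fail=13;  out {3}∪{4}={3,4}
  n8('cccbc'): parent n7 fail=2; on 'c' 2 → fail=3;  out ∅∪{0}={0}
  n9('cccbcb'): parent n8 fail=3; on 'b' 3→1 → fail=2;  out {2}∪{1}={1,2}

Run:
i=0 'c': node 0→1
i=1 'c': node 1→5
i=2 'c': node 5→6
i=3 'b': node 6→7  emit P1@[3:3]
i=4 'c': node 7→8  emit P0@[2:4]
i=5 'b': node 8→9  emit P1@[5:5],P2@[0:5]
i=6 'a': node 9→10 (via fail)
i=7 'b': node 10→4 (via fail)  emit P1@[7:7]
i=8 'a': node 4→12
i=9 'a': node 12→13  emit P4@[7:9]
i=10 'c': node 13→1 (via fail)
i=11 'c': node 1→5
i=12 'b': node 5→2 (via fail)  emit P1@[12:12]
i=13 'a': node 2→10
i=14 'a': node 10→11  emit P3@[11:14],P4@[12:14]
i=15 'c': node 11→1 (via fail)
i=16 'b': node 1→2  emit P1@[16:16]
i=17 'a': node 2→10
i=18 'a': node 10→11  emit P3@[15:18],P4@[16:18]
i=19 'c': node 11→1 (via fail)
i=20 'c': node 1→5
i=21 'b': node 5→2 (via fail)  emit P1@[21:21]
i=22 'c': node 2→3  emit P0@[20:22]
i=23 'c': node 3→5 (via fail)
i=24 'c': node 5→6
i=25 'b': node 6→7  emit P1@[25:25]
i=26 'c': node 7→8  emit P0@[24:26]
i=27 'b': node 8→9  emit P1@[27:27],P2@[22:27]
i=28 'c': node 9→3 (via fail)  emit P0@[26:28]
i=29 'b': node 3→2 (via fail)  emit P1@[29:29]
i=30 'c': node 2→3  emit P0@[28:30]
i=31 'b': node 3→2 (via fail)  emit P1@[31:31]
i=32 'b': node 2→4 (via fail)  emit P1@[32:32]
i=33 'c': node 4→1 (via fail)
i=34 'b': node 1→2  emit P1@[34:34]
i=35 'c': node 2→3  emit P0@[33:35]
i=36 'c': node 3→5 (via fail)
i=37 'c': node 5→6
i=38 'b': node 6→7  emit P1@[38:38]
i=39 'c': node 7→8  emit P0@[37:39]
i=40 'b': node 8→9  emit P1@[40:40],P2@[35:40]
i=41 'a': node 9→10 (via fail)
i=42 'c': node 10→1 (via fail)
i=43 'b': node 1→2  emit P1@[43:43]
i=44 'a': node 2→10
i=45 'a': node 10→11  emit P3@[42:45],P4@[43:45]
i=46 'b': node 11→4 (via fail)  emit P1@[46:46]
i=47 'a': node 4→12
i=48 'b': node 12→4 (via fail)  emit P1@[48:48]
i=49 'c': node 4→1 (via fail)
i=50 'a': node 1→0 (via fail)

Matches: [[3,1],[4,0],[5,1],[5,2],[7,1],[9,4],[12,1],[14,3],[14,4],[16,1],[18,3],[18,4],[21,1],[22,0],[25,1],[26,0],[27,1],[27,2],[28,0],[29,1],[30,0],[31,1],[32,1],[34,1],[35,0],[38,1],[39,0],[40,1],[40,2],[43,1],[45,3],[45,4],[46,1],[48,1]]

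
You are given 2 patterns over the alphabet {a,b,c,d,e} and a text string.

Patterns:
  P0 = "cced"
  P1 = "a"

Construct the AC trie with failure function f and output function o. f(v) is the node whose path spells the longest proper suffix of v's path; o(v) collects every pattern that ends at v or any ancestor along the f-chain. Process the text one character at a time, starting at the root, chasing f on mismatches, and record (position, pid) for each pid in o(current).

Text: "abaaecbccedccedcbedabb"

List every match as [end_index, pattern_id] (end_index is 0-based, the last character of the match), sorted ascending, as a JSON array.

Construct AC machine:
Trie nodes:
  n0 'ε': a→5 c→1
  n1 'c': c→2
  n2 'cc': e→3
  n3 'cce': d→4
  n4 'cced': ·  ←P0
  n5 'a': ·  ←P1

Failure links (BFS by depth):
  n1('c'): parent n0 fail=0; on 'c' 0 → fail=0;  out ∅∪∅=∅
  n5('a'): parent n0 fail=0; on 'a' 0 → fail=0;  out {1}∪∅={1}
  n2('cc'): parent n1 fail=0; on 'c' 0 → fail=1;  out ∅∪∅=∅
  n3('cce'): parent n2 fail=1; on 'e' 1→0 → fail=0;  out ∅∪∅=∅
  n4('cced'): parent n3 fail=0; on 'd' 0 → fail=0;  out {0}∪∅={0}

Text stream:
[0] read 'a'  n0⇒n5  ** P1@[0:0]
[1] read 'b'  n5⇒n0 (via fail)
[2] read 'a'  n0⇒n5  ** P1@[2:2]
[3] read 'a'  n5⇒n5 (via fail)  ** P1@[3:3]
[4] read 'e'  n5⇒n0 (via fail)
[5] read 'c'  n0⇒n1
[6] read 'b'  n1⇒n0 (via fail)
[7] read 'c'  n0⇒n1
[8] read 'c'  n1⇒n2
[9] read 'e'  n2⇒n3
[10] read 'd'  n3⇒n4  ** P0@[7:10]
[11] read 'c'  n4⇒n1 (via fail)
[12] read 'c'  n1⇒n2
[13] read 'e'  n2⇒n3
[14] read 'd'  n3⇒n4  ** P0@[11:14]
[15] read 'c'  n4⇒n1 (via fail)
[16] read 'b'  n1⇒n0 (via fail)
[17] read 'e'  n0⇒n0
[18] read 'd'  n0⇒n0
[19] read 'a'  n0⇒n5  ** P1@[19:19]
[20] read 'b'  n5⇒n0 (via fail)
[21] read 'b'  n0⇒n0

Result: [[0,1],[2,1],[3,1],[10,0],[14,0],[19,1]]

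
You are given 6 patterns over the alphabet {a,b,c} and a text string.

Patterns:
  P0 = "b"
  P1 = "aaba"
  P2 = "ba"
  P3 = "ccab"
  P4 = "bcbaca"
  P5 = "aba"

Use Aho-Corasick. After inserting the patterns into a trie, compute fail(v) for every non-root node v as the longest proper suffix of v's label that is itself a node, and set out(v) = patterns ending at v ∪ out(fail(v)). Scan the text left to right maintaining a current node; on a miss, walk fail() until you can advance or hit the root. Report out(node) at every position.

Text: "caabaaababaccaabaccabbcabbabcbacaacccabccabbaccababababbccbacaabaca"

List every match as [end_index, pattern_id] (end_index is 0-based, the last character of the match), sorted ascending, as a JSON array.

Build automaton:
Trie nodes:
  0='ε' goto a→2 b→1 c→7
  1='b' goto a→6 c→11  ←P0
  2='a' goto a→3 b→16
  3='aa' goto b→4
  4='aab' goto a→5
  5='aaba' goto ·  ←P1
  6='ba' goto ·  ←P2
  7='c' goto c→8
  8='cc' goto a→9
  9='cca' goto b→10
  10='ccab' goto ·  ←P3
  11='bc' goto b→12
  12='bcb' goto a→13
  13='bcba' goto c→14
  14='bcbac' goto a→15
  15='bcbaca' goto ·  ←P4
  16='ab' goto a→17
  17='aba' goto ·  ←P5

BFS fail/out derivation:
  fail(1) 'b': from fail(0)=0 chase 'b': 0 ⇒ 0;  out={0}∪out(0)={0}
  fail(2) 'a': from fail(0)=0 chase 'a': 0 ⇒ 0;  out=∅∪out(0)=∅
  fail(7) 'c': from fail(0)=0 chase 'c': 0 ⇒ 0;  out=∅∪out(0)=∅
  fail(3) 'aa': from fail(2)=0 chase 'a': 0 ⇒ 2;  out=∅∪out(2)=∅
  fail(6) 'ba': from fail(1)=0 chase 'a': 0 ⇒ 2;  out={2}∪out(2)={2}
  fail(8) 'cc': from fail(7)=0 chase 'c': 0 ⇒ 7;  out=∅∪out(7)=∅
  fail(11) 'bc': from fail(1)=0 chase 'c': 0 ⇒ 7;  out=∅∪out(7)=∅
  fail(16) 'ab': from fail(2)=0 chase 'b': 0 ⇒ 1;  out=∅∪out(1)={0}
  fail(4) 'aab': from fail(3)=2 chase 'b': 2 ⇒ 16;  out=∅∪out(16)={0}
  fail(9) 'cca': from fail(8)=7 chase 'a': 7→0 ⇒ 2;  out=∅∪out(2)=∅
  fail(12) 'bcb': from fail(11)=7 chase 'b': 7→0 ⇒ 1;  out=∅∪out(1)={0}
  fail(17) 'aba': from fail(16)=1 chase 'a': 1 ⇒ 6;  out={5}∪out(6)={2,5}
  fail(5) 'aaba': from fail(4)=16 chase 'a': 16 ⇒ 17;  out={1}∪out(17)={1,2,5}
  fail(10) 'ccab': from fail(9)=2 chase 'b': 2 ⇒ 16;  out={3}∪out(16)={0,3}
  fail(13) 'bcba': from fail(12)=1 chase 'a': 1 ⇒ 6;  out=∅∪out(6)={2}
  fail(14) 'bcbac': from fail(13)=6 chase 'c': 6→2→0 ⇒ 7;  out=∅∪out(7)=∅
  fail(15) 'bcbaca': from fail(14)=7 chase 'a': 7→0 ⇒ 2;  out={4}∪out(2)={4}

Text stream:
pos 0 'c': at 7
pos 1 'a': at 2 (via fail)
pos 2 'a': at 3
pos 3 'b': at 4  emit P0@[3:3]
pos 4 'a': at 5  emit P1@[1:4],P2@[3:4],P5@[2:4]
pos 5 'a': at 3 (via fail)
pos 6 'a': at 3 (via fail)
pos 7 'b': at 4  emit P0@[7:7]
pos 8 'a': at 5  emit P1@[5:8],P2@[7:8],P5@[6:8]
pos 9 'b': at 16 (via fail)  emit P0@[9:9]
pos 10 'a': at 17  emit P2@[9:10],P5@[8:10]
pos 11 'c': at 7 (via fail)
pos 12 'c': at 8
pos 13 'a': at 9
pos 14 'a': at 3 (via fail)
pos 15 'b': at 4  emit P0@[15:15]
pos 16 'a': at 5  emit P1@[13:16],P2@[15:16],P5@[14:16]
pos 17 'c': at 7 (via fail)
pos 18 'c': at 8
pos 19 'a': at 9
pos 20 'b': at 10  emit P0@[20:20],P3@[17:20]
pos 21 'b': at 1 (via fail)  emit P0@[21:21]
pos 22 'c': at 11
pos 23 'a': at 2 (via fail)
pos 24 'b': at 16  emit P0@[24:24]
pos 25 'b': at 1 (via fail)  emit P0@[25:25]
pos 26 'a': at 6  emit P2@[25:26]
pos 27 'b': at 16 (via fail)  emit P0@[27:27]
pos 28 'c': at 11 (via fail)
pos 29 'b': at 12  emit P0@[29:29]
pos 30 'a': at 13  emit P2@[29:30]
pos 31 'c': at 14
pos 32 'a': at 15  emit P4@[27:32]
pos 33 'a': at 3 (via fail)
pos 34 'c': at 7 (via fail)
pos 35 'c': at 8
pos 36 'c': at 8 (via fail)
pos 37 'a': at 9
pos 38 'b': at 10  emit P0@[38:38],P3@[35:38]
pos 39 'c': at 11 (via fail)
pos 40 'c': at 8 (via fail)
pos 41 'a': at 9
pos 42 'b': at 10  emit P0@[42:42],P3@[39:42]
pos 43 'b': at 1 (via fail)  emit P0@[43:43]
pos 44 'a': at 6  emit P2@[43:44]
pos 45 'c': at 7 (via fail)
pos 46 'c': at 8
pos 47 'a': at 9
pos 48 'b': at 10  emit P0@[48:48],P3@[45:48]
pos 49 'a': at 17 (via fail)  emit P2@[48:49],P5@[47:49]
pos 50 'b': at 16 (via fail)  emit P0@[50:50]
pos 51 'a': at 17  emit P2@[50:51],P5@[49:51]
pos 52 'b': at 16 (via fail)  emit P0@[52:52]
pos 53 'a': at 17  emit P2@[52:53],P5@[51:53]
pos 54 'b': at 16 (via fail)  emit P0@[54:54]
pos 55 'b': at 1 (via fail)  emit P0@[55:55]
pos 56 'c': at 11
pos 57 'c': at 8 (via fail)
pos 58 'b': at 1 (via fail)  emit P0@[58:58]
pos 59 'a': at 6  emit P2@[58:59]
pos 60 'c': at 7 (via fail)
pos 61 'a': at 2 (via fail)
pos 62 'a': at 3
pos 63 'b': at 4  emit P0@[63:63]
pos 64 'a': at 5  emit P1@[61:64],P2@[63:64],P5@[62:64]
pos 65 'c': at 7 (via fail)
pos 66 'a': at 2 (via fail)

All matches (sorted): [[3,0],[4,1],[4,2],[4,5],[7,0],[8,1],[8,2],[8,5],[9,0],[10,2],[10,5],[15,0],[16,1],[16,2],[16,5],[20,0],[20,3],[21,0],[24,0],[25,0],[26,2],[27,0],[29,0],[30,2],[32,4],[38,0],[38,3],[42,0],[42,3],[43,0],[44,2],[48,0],[48,3],[49,2],[49,5],[50,0],[51,2],[51,5],[52,0],[53,2],[53,5],[54,0],[55,0],[58,0],[59,2],[63,0],[64,1],[64,2],[64,5]]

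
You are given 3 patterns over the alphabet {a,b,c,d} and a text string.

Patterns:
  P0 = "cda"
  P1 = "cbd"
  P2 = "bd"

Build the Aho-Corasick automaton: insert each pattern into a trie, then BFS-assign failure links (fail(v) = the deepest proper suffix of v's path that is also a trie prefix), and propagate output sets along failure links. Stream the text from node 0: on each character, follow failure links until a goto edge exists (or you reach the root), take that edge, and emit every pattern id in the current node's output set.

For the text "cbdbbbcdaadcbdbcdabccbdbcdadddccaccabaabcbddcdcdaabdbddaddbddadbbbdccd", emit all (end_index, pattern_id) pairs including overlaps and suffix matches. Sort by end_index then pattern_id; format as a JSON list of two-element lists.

Build automaton:
Trie nodes:
  0='ε' goto b→6 c→1
  1='c' goto b→4 d→2
  2='cd' goto a→3
  3='cda' goto ·  [P0 ends]
  4='cb' goto d→5
  5='cbd' goto ·  [P1 ends]
  6='b' goto d→7
  7='bd' goto ·  [P2 ends]

BFS fail/out derivation:
  fail(1) 'c': from fail(0)=0 chase 'c': 0 ⇒ 0;  out=∅∪out(0)=∅
  fail(6) 'b': from fail(0)=0 chase 'b': 0 ⇒ 0;  out=∅∪out(0)=∅
  fail(2) 'cd': from fail(1)=0 chase 'd': 0 ⇒ 0;  out=∅∪out(0)=∅
  fail(4) 'cb': from fail(1)=0 chase 'b': 0 ⇒ 6;  out=∅∪out(6)=∅
  fail(7) 'bd': from fail(6)=0 chase 'd': 0 ⇒ 0;  out={2}∪out(0)={2}
  fail(3) 'cda': from fail(2)=0 chase 'a': 0 ⇒ 0;  out={0}∪out(0)={0}
  fail(5) 'cbd': from fail(4)=6 chase 'd': 6 ⇒ 7;  out={1}∪out(7)={1,2}

Run:
i=0 'c': node 0→1
i=1 'b': node 1→4
i=2 'd': node 4→5  emit P1@[0:2],P2@[1:2]
i=3 'b': node 5→6 (fail-walked)
i=4 'b': node 6→6 (fail-walked)
i=5 'b': node 6→6 (fail-walked)
i=6 'c': node 6→1 (fail-walked)
i=7 'd': node 1→2
i=8 'a': node 2→3  emit P0@[6:8]
i=9 'a': node 3→0 (fail-walked)
i=10 'd': node 0→0
i=11 'c': node 0→1
i=12 'b': node 1→4
i=13 'd': node 4→5  emit P1@[11:13],P2@[12:13]
i=14 'b': node 5→6 (fail-walked)
i=15 'c': node 6→1 (fail-walked)
i=16 'd': node 1→2
i=17 'a': node 2→3  emit P0@[15:17]
i=18 'b': node 3→6 (fail-walked)
i=19 'c': node 6→1 (fail-walked)
i=20 'c': node 1→1 (fail-walked)
i=21 'b': node 1→4
i=22 'd': node 4→5  emit P1@[20:22],P2@[21:22]
i=23 'b': node 5→6 (fail-walked)
i=24 'c': node 6→1 (fail-walked)
i=25 'd': node 1→2
i=26 'a': node 2→3  emit P0@[24:26]
i=27 'd': node 3→0 (fail-walked)
i=28 'd': node 0→0
i=29 'd': node 0→0
i=30 'c': node 0→1
i=31 'c': node 1→1 (fail-walked)
i=32 'a': node 1→0 (fail-walked)
i=33 'c': node 0→1
i=34 'c': node 1→1 (fail-walked)
i=35 'a': node 1→0 (fail-walked)
i=36 'b': node 0→6
i=37 'a': node 6→0 (fail-walked)
i=38 'a': node 0→0
i=39 'b': node 0→6
i=40 'c': node 6→1 (fail-walked)
i=41 'b': node 1→4
i=42 'd': node 4→5  emit P1@[40:42],P2@[41:42]
i=43 'd': node 5→0 (fail-walked)
i=44 'c': node 0→1
i=45 'd': node 1→2
i=46 'c': node 2→1 (fail-walked)
i=47 'd': node 1→2
i=48 'a': node 2→3  emit P0@[46:48]
i=49 'a': node 3→0 (fail-walked)
i=50 'b': node 0→6
i=51 'd': node 6→7  emit P2@[50:51]
i=52 'b': node 7→6 (fail-walked)
i=53 'd': node 6→7  emit P2@[52:53]
i=54 'd': node 7→0 (fail-walked)
i=55 'a': node 0→0
i=56 'd': node 0→0
i=57 'd': node 0→0
i=58 'b': node 0→6
i=59 'd': node 6→7  emit P2@[58:59]
i=60 'd': node 7→0 (fail-walked)
i=61 'a': node 0→0
i=62 'd': node 0→0
i=63 'b': node 0→6
i=64 'b': node 6→6 (fail-walked)
i=65 'b': node 6→6 (fail-walked)
i=66 'd': node 6→7  emit P2@[65:66]
i=67 'c': node 7→1 (fail-walked)
i=68 'c': node 1→1 (fail-walked)
i=69 'd': node 1→2

Result: [[2,1],[2,2],[8,0],[13,1],[13,2],[17,0],[22,1],[22,2],[26,0],[42,1],[42,2],[48,0],[51,2],[53,2],[59,2],[66,2]]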